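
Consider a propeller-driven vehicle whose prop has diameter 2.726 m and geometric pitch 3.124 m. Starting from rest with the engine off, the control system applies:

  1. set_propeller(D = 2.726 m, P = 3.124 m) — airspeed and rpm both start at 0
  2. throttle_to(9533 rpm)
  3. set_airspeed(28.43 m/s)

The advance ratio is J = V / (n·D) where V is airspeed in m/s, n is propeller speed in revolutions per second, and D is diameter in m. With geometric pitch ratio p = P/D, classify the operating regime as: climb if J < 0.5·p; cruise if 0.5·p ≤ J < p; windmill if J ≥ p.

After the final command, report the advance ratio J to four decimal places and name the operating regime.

J = 0.0656, regime = climb

set_propeller: D = 2.726 m, P = 3.124 m (p = P/D = 1.146001); state ← (V=0, rpm=0)
throttle_to(9533): rpm ← 9533
set_airspeed(28.43): V ← 28.43 m/s
final state: V = 28.43 m/s, rpm = 9533 → n = rpm/60 = 158.883333 rev/s
J = V / (n·D) = 28.43 / (158.883333 × 2.726) = 0.065641
regime bands: climb J<0.5730 | cruise [0.5730, 1.1460) | windmill J≥1.1460
J = 0.0656 → climb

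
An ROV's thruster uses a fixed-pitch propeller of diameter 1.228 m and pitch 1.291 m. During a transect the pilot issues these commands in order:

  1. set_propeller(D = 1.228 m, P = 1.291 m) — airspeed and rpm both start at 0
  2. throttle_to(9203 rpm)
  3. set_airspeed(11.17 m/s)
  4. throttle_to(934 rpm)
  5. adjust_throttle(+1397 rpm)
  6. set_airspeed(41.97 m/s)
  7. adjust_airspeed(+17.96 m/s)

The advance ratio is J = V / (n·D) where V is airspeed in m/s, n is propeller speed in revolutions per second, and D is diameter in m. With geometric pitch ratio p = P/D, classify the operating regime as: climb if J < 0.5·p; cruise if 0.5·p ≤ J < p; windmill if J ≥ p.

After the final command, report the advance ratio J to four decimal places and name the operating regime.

J = 1.2562, regime = windmill

set_propeller: D = 1.228 m, P = 1.291 m (p = P/D = 1.051303); state ← (V=0, rpm=0)
throttle_to(9203): rpm ← 9203
set_airspeed(11.17): V ← 11.17 m/s
throttle_to(934): rpm ← 934
adjust_throttle(+1397): rpm ← 934 +1397 = 2331
set_airspeed(41.97): V ← 41.97 m/s
adjust_airspeed(+17.96): V ← 41.97 +17.96 = 59.93 m/s
final state: V = 59.93 m/s, rpm = 2331 → n = rpm/60 = 38.850000 rev/s
J = V / (n·D) = 59.93 / (38.850000 × 1.228) = 1.256189
regime bands: climb J<0.5257 | cruise [0.5257, 1.0513) | windmill J≥1.0513
J = 1.2562 → windmill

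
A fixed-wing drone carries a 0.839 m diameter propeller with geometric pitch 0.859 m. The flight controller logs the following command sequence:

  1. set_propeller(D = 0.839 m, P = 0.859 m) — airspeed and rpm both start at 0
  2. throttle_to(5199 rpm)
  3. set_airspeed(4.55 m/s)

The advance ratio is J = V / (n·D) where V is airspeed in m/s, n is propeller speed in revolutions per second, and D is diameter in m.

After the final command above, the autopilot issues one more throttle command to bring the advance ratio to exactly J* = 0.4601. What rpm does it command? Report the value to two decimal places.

rpm = 707.21

set_propeller: D = 0.839 m, P = 0.859 m (p = P/D = 1.023838); state ← (V=0, rpm=0)
throttle_to(5199): rpm ← 5199
set_airspeed(4.55): V ← 4.55 m/s
final state: V = 4.55 m/s, rpm = 5199 → n = rpm/60 = 86.650000 rev/s
target J* = 0.4601; solve J* = V/(n·D) for n: n = V/(J*·D) = 4.55/(0.4601 × 0.839) = 11.786835 rev/s
rpm = 60·n = 707.210098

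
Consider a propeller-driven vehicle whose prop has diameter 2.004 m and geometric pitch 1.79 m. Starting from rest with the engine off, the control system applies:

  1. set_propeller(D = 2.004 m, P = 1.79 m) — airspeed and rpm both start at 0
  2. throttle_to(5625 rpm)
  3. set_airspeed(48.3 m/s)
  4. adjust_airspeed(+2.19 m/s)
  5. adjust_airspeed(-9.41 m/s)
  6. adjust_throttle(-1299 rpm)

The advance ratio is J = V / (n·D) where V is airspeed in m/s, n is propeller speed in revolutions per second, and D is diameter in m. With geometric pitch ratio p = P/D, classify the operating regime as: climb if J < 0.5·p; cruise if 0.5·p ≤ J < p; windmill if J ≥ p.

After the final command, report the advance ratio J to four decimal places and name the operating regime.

J = 0.2843, regime = climb

set_propeller: D = 2.004 m, P = 1.79 m (p = P/D = 0.893214); state ← (V=0, rpm=0)
throttle_to(5625): rpm ← 5625
set_airspeed(48.3): V ← 48.3 m/s
adjust_airspeed(+2.19): V ← 48.3 +2.19 = 50.49 m/s
adjust_airspeed(-9.41): V ← 50.49 -9.41 = 41.08 m/s
adjust_throttle(-1299): rpm ← 5625 -1299 = 4326
final state: V = 41.08 m/s, rpm = 4326 → n = rpm/60 = 72.100000 rev/s
J = V / (n·D) = 41.08 / (72.100000 × 2.004) = 0.284313
regime bands: climb J<0.4466 | cruise [0.4466, 0.8932) | windmill J≥0.8932
J = 0.2843 → climb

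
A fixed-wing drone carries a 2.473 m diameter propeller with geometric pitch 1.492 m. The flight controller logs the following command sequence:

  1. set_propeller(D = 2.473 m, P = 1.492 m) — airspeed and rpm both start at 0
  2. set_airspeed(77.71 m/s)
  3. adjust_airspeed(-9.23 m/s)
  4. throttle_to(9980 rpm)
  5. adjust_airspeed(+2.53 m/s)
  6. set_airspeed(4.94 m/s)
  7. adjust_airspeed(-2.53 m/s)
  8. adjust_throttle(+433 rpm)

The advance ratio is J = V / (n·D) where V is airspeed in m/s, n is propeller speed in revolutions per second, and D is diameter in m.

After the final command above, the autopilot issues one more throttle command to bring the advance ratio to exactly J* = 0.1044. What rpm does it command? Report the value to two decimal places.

rpm = 560.07

set_propeller: D = 2.473 m, P = 1.492 m (p = P/D = 0.603316); state ← (V=0, rpm=0)
set_airspeed(77.71): V ← 77.71 m/s
adjust_airspeed(-9.23): V ← 77.71 -9.23 = 68.48 m/s
throttle_to(9980): rpm ← 9980
adjust_airspeed(+2.53): V ← 68.48 +2.53 = 71.01 m/s
set_airspeed(4.94): V ← 4.94 m/s
adjust_airspeed(-2.53): V ← 4.94 -2.53 = 2.41 m/s
adjust_throttle(+433): rpm ← 9980 +433 = 10413
final state: V = 2.41 m/s, rpm = 10413 → n = rpm/60 = 173.550000 rev/s
target J* = 0.1044; solve J* = V/(n·D) for n: n = V/(J*·D) = 2.41/(0.1044 × 2.473) = 9.334529 rev/s
rpm = 60·n = 560.071764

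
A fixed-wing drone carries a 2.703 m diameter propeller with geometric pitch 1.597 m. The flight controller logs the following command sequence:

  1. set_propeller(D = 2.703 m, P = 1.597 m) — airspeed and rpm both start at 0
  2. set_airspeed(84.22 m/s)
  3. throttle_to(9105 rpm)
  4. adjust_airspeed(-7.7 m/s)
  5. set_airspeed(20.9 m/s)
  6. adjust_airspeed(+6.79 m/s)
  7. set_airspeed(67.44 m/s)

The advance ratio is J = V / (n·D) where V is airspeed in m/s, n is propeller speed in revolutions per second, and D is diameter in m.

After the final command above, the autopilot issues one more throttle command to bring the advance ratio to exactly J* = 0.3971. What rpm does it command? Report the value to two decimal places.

set_propeller: D = 2.703 m, P = 1.597 m (p = P/D = 0.590825); state ← (V=0, rpm=0)
set_airspeed(84.22): V ← 84.22 m/s
throttle_to(9105): rpm ← 9105
adjust_airspeed(-7.7): V ← 84.22 -7.7 = 76.52 m/s
set_airspeed(20.9): V ← 20.9 m/s
adjust_airspeed(+6.79): V ← 20.9 +6.79 = 27.69 m/s
set_airspeed(67.44): V ← 67.44 m/s
final state: V = 67.44 m/s, rpm = 9105 → n = rpm/60 = 151.750000 rev/s
target J* = 0.3971; solve J* = V/(n·D) for n: n = V/(J*·D) = 67.44/(0.3971 × 2.703) = 62.830661 rev/s
rpm = 60·n = 3769.839662

rpm = 3769.84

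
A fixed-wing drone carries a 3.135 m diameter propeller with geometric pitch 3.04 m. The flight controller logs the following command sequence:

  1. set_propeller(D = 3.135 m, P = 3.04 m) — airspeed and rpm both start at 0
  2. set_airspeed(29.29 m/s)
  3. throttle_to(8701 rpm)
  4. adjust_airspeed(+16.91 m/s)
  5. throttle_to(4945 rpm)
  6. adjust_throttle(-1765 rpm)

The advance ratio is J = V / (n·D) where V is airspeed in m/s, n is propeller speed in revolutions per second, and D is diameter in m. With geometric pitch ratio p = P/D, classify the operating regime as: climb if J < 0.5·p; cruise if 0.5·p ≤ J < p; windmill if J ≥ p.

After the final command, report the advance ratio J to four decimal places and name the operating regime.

set_propeller: D = 3.135 m, P = 3.04 m (p = P/D = 0.969697); state ← (V=0, rpm=0)
set_airspeed(29.29): V ← 29.29 m/s
throttle_to(8701): rpm ← 8701
adjust_airspeed(+16.91): V ← 29.29 +16.91 = 46.2 m/s
throttle_to(4945): rpm ← 4945
adjust_throttle(-1765): rpm ← 4945 -1765 = 3180
final state: V = 46.2 m/s, rpm = 3180 → n = rpm/60 = 53.000000 rev/s
J = V / (n·D) = 46.2 / (53.000000 × 3.135) = 0.278054
regime bands: climb J<0.4848 | cruise [0.4848, 0.9697) | windmill J≥0.9697
J = 0.2781 → climb

J = 0.2781, regime = climb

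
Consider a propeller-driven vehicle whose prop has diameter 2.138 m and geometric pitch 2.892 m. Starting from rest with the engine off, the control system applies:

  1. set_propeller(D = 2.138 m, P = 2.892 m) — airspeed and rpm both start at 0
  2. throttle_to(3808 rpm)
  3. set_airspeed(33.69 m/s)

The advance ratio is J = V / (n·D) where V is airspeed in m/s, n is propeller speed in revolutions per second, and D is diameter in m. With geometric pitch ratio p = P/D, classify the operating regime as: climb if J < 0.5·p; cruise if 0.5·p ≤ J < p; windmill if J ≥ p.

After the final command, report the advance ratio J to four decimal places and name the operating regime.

set_propeller: D = 2.138 m, P = 2.892 m (p = P/D = 1.352666); state ← (V=0, rpm=0)
throttle_to(3808): rpm ← 3808
set_airspeed(33.69): V ← 33.69 m/s
final state: V = 33.69 m/s, rpm = 3808 → n = rpm/60 = 63.466667 rev/s
J = V / (n·D) = 33.69 / (63.466667 × 2.138) = 0.248283
regime bands: climb J<0.6763 | cruise [0.6763, 1.3527) | windmill J≥1.3527
J = 0.2483 → climb

J = 0.2483, regime = climb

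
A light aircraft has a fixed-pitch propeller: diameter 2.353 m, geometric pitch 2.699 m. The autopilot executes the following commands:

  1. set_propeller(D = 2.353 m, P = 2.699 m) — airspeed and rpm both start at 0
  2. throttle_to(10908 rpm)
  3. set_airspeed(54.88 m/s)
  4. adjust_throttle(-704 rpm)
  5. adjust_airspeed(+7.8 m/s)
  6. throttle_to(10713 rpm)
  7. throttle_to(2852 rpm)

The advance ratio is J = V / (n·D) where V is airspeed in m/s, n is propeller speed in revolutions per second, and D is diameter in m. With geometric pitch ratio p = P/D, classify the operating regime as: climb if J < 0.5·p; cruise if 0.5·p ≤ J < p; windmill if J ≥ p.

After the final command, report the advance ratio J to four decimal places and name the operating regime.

J = 0.5604, regime = climb

set_propeller: D = 2.353 m, P = 2.699 m (p = P/D = 1.147046); state ← (V=0, rpm=0)
throttle_to(10908): rpm ← 10908
set_airspeed(54.88): V ← 54.88 m/s
adjust_throttle(-704): rpm ← 10908 -704 = 10204
adjust_airspeed(+7.8): V ← 54.88 +7.8 = 62.68 m/s
throttle_to(10713): rpm ← 10713
throttle_to(2852): rpm ← 2852
final state: V = 62.68 m/s, rpm = 2852 → n = rpm/60 = 47.533333 rev/s
J = V / (n·D) = 62.68 / (47.533333 × 2.353) = 0.560414
regime bands: climb J<0.5735 | cruise [0.5735, 1.1470) | windmill J≥1.1470
J = 0.5604 → climb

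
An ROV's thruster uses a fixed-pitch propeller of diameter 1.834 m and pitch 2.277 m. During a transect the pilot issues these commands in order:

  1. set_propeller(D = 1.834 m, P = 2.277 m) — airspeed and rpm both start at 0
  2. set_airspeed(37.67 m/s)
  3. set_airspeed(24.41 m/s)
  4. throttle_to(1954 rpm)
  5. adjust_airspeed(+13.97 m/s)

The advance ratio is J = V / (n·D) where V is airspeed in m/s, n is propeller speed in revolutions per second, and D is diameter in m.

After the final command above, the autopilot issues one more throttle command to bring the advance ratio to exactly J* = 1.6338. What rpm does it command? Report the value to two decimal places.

rpm = 768.52

set_propeller: D = 1.834 m, P = 2.277 m (p = P/D = 1.241549); state ← (V=0, rpm=0)
set_airspeed(37.67): V ← 37.67 m/s
set_airspeed(24.41): V ← 24.41 m/s
throttle_to(1954): rpm ← 1954
adjust_airspeed(+13.97): V ← 24.41 +13.97 = 38.38 m/s
final state: V = 38.38 m/s, rpm = 1954 → n = rpm/60 = 32.566667 rev/s
target J* = 1.6338; solve J* = V/(n·D) for n: n = V/(J*·D) = 38.38/(1.6338 × 1.834) = 12.808750 rev/s
rpm = 60·n = 768.524997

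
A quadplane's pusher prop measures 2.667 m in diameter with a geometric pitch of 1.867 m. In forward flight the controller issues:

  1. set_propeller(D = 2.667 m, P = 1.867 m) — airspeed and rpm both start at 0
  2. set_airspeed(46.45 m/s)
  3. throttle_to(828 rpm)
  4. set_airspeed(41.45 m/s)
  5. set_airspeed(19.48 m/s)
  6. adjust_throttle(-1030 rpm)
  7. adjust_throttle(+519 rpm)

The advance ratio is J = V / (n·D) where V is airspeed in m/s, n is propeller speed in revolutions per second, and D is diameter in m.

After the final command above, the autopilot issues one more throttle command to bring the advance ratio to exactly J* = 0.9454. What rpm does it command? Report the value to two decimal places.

rpm = 463.56

set_propeller: D = 2.667 m, P = 1.867 m (p = P/D = 0.700037); state ← (V=0, rpm=0)
set_airspeed(46.45): V ← 46.45 m/s
throttle_to(828): rpm ← 828
set_airspeed(41.45): V ← 41.45 m/s
set_airspeed(19.48): V ← 19.48 m/s
adjust_throttle(-1030): rpm ← 828 -1030 = -202
adjust_throttle(+519): rpm ← -202 +519 = 317
final state: V = 19.48 m/s, rpm = 317 → n = rpm/60 = 5.283333 rev/s
target J* = 0.9454; solve J* = V/(n·D) for n: n = V/(J*·D) = 19.48/(0.9454 × 2.667) = 7.725922 rev/s
rpm = 60·n = 463.555341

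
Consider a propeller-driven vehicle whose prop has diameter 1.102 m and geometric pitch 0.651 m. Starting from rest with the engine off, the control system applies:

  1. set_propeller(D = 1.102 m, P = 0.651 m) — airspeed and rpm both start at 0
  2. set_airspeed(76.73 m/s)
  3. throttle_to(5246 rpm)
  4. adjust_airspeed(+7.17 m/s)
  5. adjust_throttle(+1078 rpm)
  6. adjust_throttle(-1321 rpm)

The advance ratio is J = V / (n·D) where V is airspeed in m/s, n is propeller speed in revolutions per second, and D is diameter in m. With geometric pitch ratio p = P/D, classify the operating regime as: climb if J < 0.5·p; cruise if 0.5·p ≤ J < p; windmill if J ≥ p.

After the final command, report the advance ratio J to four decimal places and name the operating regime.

set_propeller: D = 1.102 m, P = 0.651 m (p = P/D = 0.590744); state ← (V=0, rpm=0)
set_airspeed(76.73): V ← 76.73 m/s
throttle_to(5246): rpm ← 5246
adjust_airspeed(+7.17): V ← 76.73 +7.17 = 83.9 m/s
adjust_throttle(+1078): rpm ← 5246 +1078 = 6324
adjust_throttle(-1321): rpm ← 6324 -1321 = 5003
final state: V = 83.9 m/s, rpm = 5003 → n = rpm/60 = 83.383333 rev/s
J = V / (n·D) = 83.9 / (83.383333 × 1.102) = 0.913064
regime bands: climb J<0.2954 | cruise [0.2954, 0.5907) | windmill J≥0.5907
J = 0.9131 → windmill

J = 0.9131, regime = windmill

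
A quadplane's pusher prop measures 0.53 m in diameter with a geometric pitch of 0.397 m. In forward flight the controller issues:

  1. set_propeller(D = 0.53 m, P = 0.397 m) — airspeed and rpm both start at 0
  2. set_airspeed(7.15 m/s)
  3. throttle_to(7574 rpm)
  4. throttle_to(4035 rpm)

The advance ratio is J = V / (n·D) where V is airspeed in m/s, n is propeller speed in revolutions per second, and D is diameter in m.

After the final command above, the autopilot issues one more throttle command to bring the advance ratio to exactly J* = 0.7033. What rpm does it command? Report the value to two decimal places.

rpm = 1150.91

set_propeller: D = 0.53 m, P = 0.397 m (p = P/D = 0.749057); state ← (V=0, rpm=0)
set_airspeed(7.15): V ← 7.15 m/s
throttle_to(7574): rpm ← 7574
throttle_to(4035): rpm ← 4035
final state: V = 7.15 m/s, rpm = 4035 → n = rpm/60 = 67.250000 rev/s
target J* = 0.7033; solve J* = V/(n·D) for n: n = V/(J*·D) = 7.15/(0.7033 × 0.53) = 19.181809 rev/s
rpm = 60·n = 1150.908520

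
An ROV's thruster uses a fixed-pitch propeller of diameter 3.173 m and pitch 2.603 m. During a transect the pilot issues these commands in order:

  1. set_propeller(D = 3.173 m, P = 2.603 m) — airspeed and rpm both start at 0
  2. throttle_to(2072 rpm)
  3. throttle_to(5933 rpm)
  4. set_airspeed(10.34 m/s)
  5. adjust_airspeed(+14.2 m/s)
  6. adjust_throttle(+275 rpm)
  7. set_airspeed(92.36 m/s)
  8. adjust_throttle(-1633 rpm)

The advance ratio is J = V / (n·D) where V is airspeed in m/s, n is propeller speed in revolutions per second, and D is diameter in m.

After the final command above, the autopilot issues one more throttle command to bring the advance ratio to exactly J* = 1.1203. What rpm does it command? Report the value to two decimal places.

set_propeller: D = 3.173 m, P = 2.603 m (p = P/D = 0.820359); state ← (V=0, rpm=0)
throttle_to(2072): rpm ← 2072
throttle_to(5933): rpm ← 5933
set_airspeed(10.34): V ← 10.34 m/s
adjust_airspeed(+14.2): V ← 10.34 +14.2 = 24.54 m/s
adjust_throttle(+275): rpm ← 5933 +275 = 6208
set_airspeed(92.36): V ← 92.36 m/s
adjust_throttle(-1633): rpm ← 6208 -1633 = 4575
final state: V = 92.36 m/s, rpm = 4575 → n = rpm/60 = 76.250000 rev/s
target J* = 1.1203; solve J* = V/(n·D) for n: n = V/(J*·D) = 92.36/(1.1203 × 3.173) = 25.982415 rev/s
rpm = 60·n = 1558.944904

rpm = 1558.94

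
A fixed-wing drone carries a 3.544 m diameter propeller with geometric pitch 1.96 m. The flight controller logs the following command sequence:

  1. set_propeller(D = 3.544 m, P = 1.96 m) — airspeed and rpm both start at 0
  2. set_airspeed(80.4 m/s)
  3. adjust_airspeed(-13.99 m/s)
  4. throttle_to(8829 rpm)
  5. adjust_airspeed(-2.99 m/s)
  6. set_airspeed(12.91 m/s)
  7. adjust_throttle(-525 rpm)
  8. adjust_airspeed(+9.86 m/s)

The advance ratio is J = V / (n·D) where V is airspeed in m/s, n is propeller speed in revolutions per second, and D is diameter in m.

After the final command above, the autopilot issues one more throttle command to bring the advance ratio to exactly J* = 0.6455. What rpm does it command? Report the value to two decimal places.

set_propeller: D = 3.544 m, P = 1.96 m (p = P/D = 0.553047); state ← (V=0, rpm=0)
set_airspeed(80.4): V ← 80.4 m/s
adjust_airspeed(-13.99): V ← 80.4 -13.99 = 66.41 m/s
throttle_to(8829): rpm ← 8829
adjust_airspeed(-2.99): V ← 66.41 -2.99 = 63.42 m/s
set_airspeed(12.91): V ← 12.91 m/s
adjust_throttle(-525): rpm ← 8829 -525 = 8304
adjust_airspeed(+9.86): V ← 12.91 +9.86 = 22.77 m/s
final state: V = 22.77 m/s, rpm = 8304 → n = rpm/60 = 138.400000 rev/s
target J* = 0.6455; solve J* = V/(n·D) for n: n = V/(J*·D) = 22.77/(0.6455 × 3.544) = 9.953437 rev/s
rpm = 60·n = 597.206218

rpm = 597.21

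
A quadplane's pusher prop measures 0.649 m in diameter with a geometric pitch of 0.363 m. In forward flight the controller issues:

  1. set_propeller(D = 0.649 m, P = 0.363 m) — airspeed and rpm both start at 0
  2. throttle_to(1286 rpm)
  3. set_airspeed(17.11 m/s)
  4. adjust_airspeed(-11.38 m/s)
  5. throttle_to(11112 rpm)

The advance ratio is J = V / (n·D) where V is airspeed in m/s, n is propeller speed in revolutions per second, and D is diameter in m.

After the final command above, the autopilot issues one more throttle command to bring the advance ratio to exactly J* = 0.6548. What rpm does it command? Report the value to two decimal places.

set_propeller: D = 0.649 m, P = 0.363 m (p = P/D = 0.559322); state ← (V=0, rpm=0)
throttle_to(1286): rpm ← 1286
set_airspeed(17.11): V ← 17.11 m/s
adjust_airspeed(-11.38): V ← 17.11 -11.38 = 5.73 m/s
throttle_to(11112): rpm ← 11112
final state: V = 5.73 m/s, rpm = 11112 → n = rpm/60 = 185.200000 rev/s
target J* = 0.6548; solve J* = V/(n·D) for n: n = V/(J*·D) = 5.73/(0.6548 × 0.649) = 13.483457 rev/s
rpm = 60·n = 809.007420

rpm = 809.01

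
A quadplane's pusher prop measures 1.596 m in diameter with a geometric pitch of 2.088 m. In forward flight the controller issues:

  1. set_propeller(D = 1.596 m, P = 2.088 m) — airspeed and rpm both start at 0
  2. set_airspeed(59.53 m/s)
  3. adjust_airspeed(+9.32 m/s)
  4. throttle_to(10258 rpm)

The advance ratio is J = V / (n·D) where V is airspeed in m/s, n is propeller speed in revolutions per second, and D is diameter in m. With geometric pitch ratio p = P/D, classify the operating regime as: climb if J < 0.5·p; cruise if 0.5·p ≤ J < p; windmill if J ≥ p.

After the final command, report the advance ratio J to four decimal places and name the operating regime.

J = 0.2523, regime = climb

set_propeller: D = 1.596 m, P = 2.088 m (p = P/D = 1.308271); state ← (V=0, rpm=0)
set_airspeed(59.53): V ← 59.53 m/s
adjust_airspeed(+9.32): V ← 59.53 +9.32 = 68.85 m/s
throttle_to(10258): rpm ← 10258
final state: V = 68.85 m/s, rpm = 10258 → n = rpm/60 = 170.966667 rev/s
J = V / (n·D) = 68.85 / (170.966667 × 1.596) = 0.252325
regime bands: climb J<0.6541 | cruise [0.6541, 1.3083) | windmill J≥1.3083
J = 0.2523 → climb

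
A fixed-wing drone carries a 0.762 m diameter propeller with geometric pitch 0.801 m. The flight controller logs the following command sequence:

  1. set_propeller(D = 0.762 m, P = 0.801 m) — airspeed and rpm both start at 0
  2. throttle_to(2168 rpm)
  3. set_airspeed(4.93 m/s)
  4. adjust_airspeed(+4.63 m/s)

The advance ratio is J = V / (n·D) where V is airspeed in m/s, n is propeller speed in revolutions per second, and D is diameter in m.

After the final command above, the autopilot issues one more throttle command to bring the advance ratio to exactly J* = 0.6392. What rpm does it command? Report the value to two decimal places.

rpm = 1177.65

set_propeller: D = 0.762 m, P = 0.801 m (p = P/D = 1.051181); state ← (V=0, rpm=0)
throttle_to(2168): rpm ← 2168
set_airspeed(4.93): V ← 4.93 m/s
adjust_airspeed(+4.63): V ← 4.93 +4.63 = 9.56 m/s
final state: V = 9.56 m/s, rpm = 2168 → n = rpm/60 = 36.133333 rev/s
target J* = 0.6392; solve J* = V/(n·D) for n: n = V/(J*·D) = 9.56/(0.6392 × 0.762) = 19.627553 rev/s
rpm = 60·n = 1177.653169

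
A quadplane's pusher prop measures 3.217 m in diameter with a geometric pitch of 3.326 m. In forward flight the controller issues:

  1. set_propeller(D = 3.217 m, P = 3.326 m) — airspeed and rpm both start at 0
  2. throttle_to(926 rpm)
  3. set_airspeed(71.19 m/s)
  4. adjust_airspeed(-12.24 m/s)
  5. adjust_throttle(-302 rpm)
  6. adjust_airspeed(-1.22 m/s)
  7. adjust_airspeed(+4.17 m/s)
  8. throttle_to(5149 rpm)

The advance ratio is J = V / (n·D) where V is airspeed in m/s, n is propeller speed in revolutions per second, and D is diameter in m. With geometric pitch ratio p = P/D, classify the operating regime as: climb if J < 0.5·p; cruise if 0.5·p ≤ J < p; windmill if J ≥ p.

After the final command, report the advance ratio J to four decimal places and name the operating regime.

set_propeller: D = 3.217 m, P = 3.326 m (p = P/D = 1.033882); state ← (V=0, rpm=0)
throttle_to(926): rpm ← 926
set_airspeed(71.19): V ← 71.19 m/s
adjust_airspeed(-12.24): V ← 71.19 -12.24 = 58.95 m/s
adjust_throttle(-302): rpm ← 926 -302 = 624
adjust_airspeed(-1.22): V ← 58.95 -1.22 = 57.73 m/s
adjust_airspeed(+4.17): V ← 57.73 +4.17 = 61.9 m/s
throttle_to(5149): rpm ← 5149
final state: V = 61.9 m/s, rpm = 5149 → n = rpm/60 = 85.816667 rev/s
J = V / (n·D) = 61.9 / (85.816667 × 3.217) = 0.224217
regime bands: climb J<0.5169 | cruise [0.5169, 1.0339) | windmill J≥1.0339
J = 0.2242 → climb

J = 0.2242, regime = climb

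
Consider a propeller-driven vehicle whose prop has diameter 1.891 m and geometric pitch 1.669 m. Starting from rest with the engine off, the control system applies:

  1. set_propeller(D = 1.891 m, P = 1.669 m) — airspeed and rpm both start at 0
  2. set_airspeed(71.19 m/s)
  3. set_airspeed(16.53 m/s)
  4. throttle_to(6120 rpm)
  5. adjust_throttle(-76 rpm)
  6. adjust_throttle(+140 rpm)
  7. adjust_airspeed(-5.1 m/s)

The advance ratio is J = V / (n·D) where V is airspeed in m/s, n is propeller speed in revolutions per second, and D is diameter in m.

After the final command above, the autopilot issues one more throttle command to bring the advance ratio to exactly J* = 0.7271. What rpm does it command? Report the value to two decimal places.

set_propeller: D = 1.891 m, P = 1.669 m (p = P/D = 0.882602); state ← (V=0, rpm=0)
set_airspeed(71.19): V ← 71.19 m/s
set_airspeed(16.53): V ← 16.53 m/s
throttle_to(6120): rpm ← 6120
adjust_throttle(-76): rpm ← 6120 -76 = 6044
adjust_throttle(+140): rpm ← 6044 +140 = 6184
adjust_airspeed(-5.1): V ← 16.53 -5.1 = 11.43 m/s
final state: V = 11.43 m/s, rpm = 6184 → n = rpm/60 = 103.066667 rev/s
target J* = 0.7271; solve J* = V/(n·D) for n: n = V/(J*·D) = 11.43/(0.7271 × 1.891) = 8.313053 rev/s
rpm = 60·n = 498.783189

rpm = 498.78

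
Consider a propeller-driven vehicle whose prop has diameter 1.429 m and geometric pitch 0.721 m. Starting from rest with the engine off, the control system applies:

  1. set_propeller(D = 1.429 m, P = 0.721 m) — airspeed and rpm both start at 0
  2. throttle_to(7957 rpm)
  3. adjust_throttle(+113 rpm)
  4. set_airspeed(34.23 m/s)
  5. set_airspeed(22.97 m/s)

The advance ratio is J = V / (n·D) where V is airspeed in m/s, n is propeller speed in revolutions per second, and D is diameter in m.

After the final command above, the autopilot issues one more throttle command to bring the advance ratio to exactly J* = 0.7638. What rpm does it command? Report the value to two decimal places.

rpm = 1262.70

set_propeller: D = 1.429 m, P = 0.721 m (p = P/D = 0.504549); state ← (V=0, rpm=0)
throttle_to(7957): rpm ← 7957
adjust_throttle(+113): rpm ← 7957 +113 = 8070
set_airspeed(34.23): V ← 34.23 m/s
set_airspeed(22.97): V ← 22.97 m/s
final state: V = 22.97 m/s, rpm = 8070 → n = rpm/60 = 134.500000 rev/s
target J* = 0.7638; solve J* = V/(n·D) for n: n = V/(J*·D) = 22.97/(0.7638 × 1.429) = 21.045009 rev/s
rpm = 60·n = 1262.700530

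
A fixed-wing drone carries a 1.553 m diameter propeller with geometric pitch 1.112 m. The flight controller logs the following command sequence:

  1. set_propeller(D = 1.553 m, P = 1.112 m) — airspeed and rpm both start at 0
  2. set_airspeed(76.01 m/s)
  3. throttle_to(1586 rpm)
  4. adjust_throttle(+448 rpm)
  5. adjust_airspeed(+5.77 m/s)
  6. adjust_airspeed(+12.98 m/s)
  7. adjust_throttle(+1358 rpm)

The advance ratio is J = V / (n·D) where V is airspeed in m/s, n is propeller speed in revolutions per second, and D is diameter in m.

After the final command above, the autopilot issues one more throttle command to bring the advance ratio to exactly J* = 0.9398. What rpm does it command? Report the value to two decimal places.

rpm = 3895.56

set_propeller: D = 1.553 m, P = 1.112 m (p = P/D = 0.716033); state ← (V=0, rpm=0)
set_airspeed(76.01): V ← 76.01 m/s
throttle_to(1586): rpm ← 1586
adjust_throttle(+448): rpm ← 1586 +448 = 2034
adjust_airspeed(+5.77): V ← 76.01 +5.77 = 81.78 m/s
adjust_airspeed(+12.98): V ← 81.78 +12.98 = 94.76 m/s
adjust_throttle(+1358): rpm ← 2034 +1358 = 3392
final state: V = 94.76 m/s, rpm = 3392 → n = rpm/60 = 56.533333 rev/s
target J* = 0.9398; solve J* = V/(n·D) for n: n = V/(J*·D) = 94.76/(0.9398 × 1.553) = 64.925926 rev/s
rpm = 60·n = 3895.555589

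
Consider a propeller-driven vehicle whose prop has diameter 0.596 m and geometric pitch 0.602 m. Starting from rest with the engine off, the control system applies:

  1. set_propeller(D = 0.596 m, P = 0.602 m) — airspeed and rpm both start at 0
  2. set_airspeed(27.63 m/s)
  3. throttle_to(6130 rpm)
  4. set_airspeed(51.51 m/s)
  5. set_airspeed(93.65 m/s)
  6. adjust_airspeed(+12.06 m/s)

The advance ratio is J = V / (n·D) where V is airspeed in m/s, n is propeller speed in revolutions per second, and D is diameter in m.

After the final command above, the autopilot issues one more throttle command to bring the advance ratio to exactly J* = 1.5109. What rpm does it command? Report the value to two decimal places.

set_propeller: D = 0.596 m, P = 0.602 m (p = P/D = 1.010067); state ← (V=0, rpm=0)
set_airspeed(27.63): V ← 27.63 m/s
throttle_to(6130): rpm ← 6130
set_airspeed(51.51): V ← 51.51 m/s
set_airspeed(93.65): V ← 93.65 m/s
adjust_airspeed(+12.06): V ← 93.65 +12.06 = 105.71 m/s
final state: V = 105.71 m/s, rpm = 6130 → n = rpm/60 = 102.166667 rev/s
target J* = 1.5109; solve J* = V/(n·D) for n: n = V/(J*·D) = 105.71/(1.5109 × 0.596) = 117.390808 rev/s
rpm = 60·n = 7043.448480

rpm = 7043.45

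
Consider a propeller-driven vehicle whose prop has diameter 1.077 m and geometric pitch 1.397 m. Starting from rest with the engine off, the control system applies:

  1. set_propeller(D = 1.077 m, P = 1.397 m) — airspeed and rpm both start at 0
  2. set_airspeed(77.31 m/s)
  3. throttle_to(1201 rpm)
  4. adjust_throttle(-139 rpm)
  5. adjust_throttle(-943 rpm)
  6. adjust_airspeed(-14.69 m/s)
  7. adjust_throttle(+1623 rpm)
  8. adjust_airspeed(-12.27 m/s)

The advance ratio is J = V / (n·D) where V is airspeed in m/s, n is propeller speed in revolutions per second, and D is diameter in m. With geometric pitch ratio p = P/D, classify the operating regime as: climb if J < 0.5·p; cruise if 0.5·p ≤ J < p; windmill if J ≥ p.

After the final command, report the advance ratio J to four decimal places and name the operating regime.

J = 1.6102, regime = windmill

set_propeller: D = 1.077 m, P = 1.397 m (p = P/D = 1.297122); state ← (V=0, rpm=0)
set_airspeed(77.31): V ← 77.31 m/s
throttle_to(1201): rpm ← 1201
adjust_throttle(-139): rpm ← 1201 -139 = 1062
adjust_throttle(-943): rpm ← 1062 -943 = 119
adjust_airspeed(-14.69): V ← 77.31 -14.69 = 62.62 m/s
adjust_throttle(+1623): rpm ← 119 +1623 = 1742
adjust_airspeed(-12.27): V ← 62.62 -12.27 = 50.35 m/s
final state: V = 50.35 m/s, rpm = 1742 → n = rpm/60 = 29.033333 rev/s
J = V / (n·D) = 50.35 / (29.033333 × 1.077) = 1.610226
regime bands: climb J<0.6486 | cruise [0.6486, 1.2971) | windmill J≥1.2971
J = 1.6102 → windmill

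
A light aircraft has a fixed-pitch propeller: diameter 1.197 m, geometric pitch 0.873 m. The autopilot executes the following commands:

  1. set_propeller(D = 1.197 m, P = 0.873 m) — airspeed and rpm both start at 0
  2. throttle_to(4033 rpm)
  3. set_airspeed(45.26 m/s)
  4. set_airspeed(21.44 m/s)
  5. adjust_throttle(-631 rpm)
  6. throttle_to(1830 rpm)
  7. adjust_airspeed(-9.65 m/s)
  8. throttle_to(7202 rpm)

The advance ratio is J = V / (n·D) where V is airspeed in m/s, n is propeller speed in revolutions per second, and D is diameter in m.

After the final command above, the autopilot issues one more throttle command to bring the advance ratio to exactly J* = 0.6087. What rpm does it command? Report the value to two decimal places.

set_propeller: D = 1.197 m, P = 0.873 m (p = P/D = 0.729323); state ← (V=0, rpm=0)
throttle_to(4033): rpm ← 4033
set_airspeed(45.26): V ← 45.26 m/s
set_airspeed(21.44): V ← 21.44 m/s
adjust_throttle(-631): rpm ← 4033 -631 = 3402
throttle_to(1830): rpm ← 1830
adjust_airspeed(-9.65): V ← 21.44 -9.65 = 11.79 m/s
throttle_to(7202): rpm ← 7202
final state: V = 11.79 m/s, rpm = 7202 → n = rpm/60 = 120.033333 rev/s
target J* = 0.6087; solve J* = V/(n·D) for n: n = V/(J*·D) = 11.79/(0.6087 × 1.197) = 16.181410 rev/s
rpm = 60·n = 970.884580

rpm = 970.88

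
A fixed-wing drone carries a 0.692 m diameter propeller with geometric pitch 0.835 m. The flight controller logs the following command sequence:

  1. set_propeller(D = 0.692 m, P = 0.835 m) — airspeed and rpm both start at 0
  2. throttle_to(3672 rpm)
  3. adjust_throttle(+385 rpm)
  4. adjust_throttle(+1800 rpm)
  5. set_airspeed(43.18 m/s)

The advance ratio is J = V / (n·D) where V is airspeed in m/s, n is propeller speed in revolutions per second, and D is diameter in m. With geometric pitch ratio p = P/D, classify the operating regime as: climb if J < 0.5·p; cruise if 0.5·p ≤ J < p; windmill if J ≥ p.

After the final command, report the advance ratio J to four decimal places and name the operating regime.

J = 0.6392, regime = cruise

set_propeller: D = 0.692 m, P = 0.835 m (p = P/D = 1.206647); state ← (V=0, rpm=0)
throttle_to(3672): rpm ← 3672
adjust_throttle(+385): rpm ← 3672 +385 = 4057
adjust_throttle(+1800): rpm ← 4057 +1800 = 5857
set_airspeed(43.18): V ← 43.18 m/s
final state: V = 43.18 m/s, rpm = 5857 → n = rpm/60 = 97.616667 rev/s
J = V / (n·D) = 43.18 / (97.616667 × 0.692) = 0.639223
regime bands: climb J<0.6033 | cruise [0.6033, 1.2066) | windmill J≥1.2066
J = 0.6392 → cruise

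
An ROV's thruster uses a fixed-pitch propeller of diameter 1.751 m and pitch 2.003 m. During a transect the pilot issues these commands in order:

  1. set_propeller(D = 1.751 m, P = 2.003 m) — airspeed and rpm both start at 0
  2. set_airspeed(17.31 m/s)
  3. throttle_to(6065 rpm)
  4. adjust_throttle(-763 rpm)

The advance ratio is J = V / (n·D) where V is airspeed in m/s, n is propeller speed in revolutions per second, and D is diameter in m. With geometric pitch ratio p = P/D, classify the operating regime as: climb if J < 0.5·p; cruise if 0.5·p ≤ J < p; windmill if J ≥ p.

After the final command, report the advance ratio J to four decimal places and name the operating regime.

J = 0.1119, regime = climb

set_propeller: D = 1.751 m, P = 2.003 m (p = P/D = 1.143918); state ← (V=0, rpm=0)
set_airspeed(17.31): V ← 17.31 m/s
throttle_to(6065): rpm ← 6065
adjust_throttle(-763): rpm ← 6065 -763 = 5302
final state: V = 17.31 m/s, rpm = 5302 → n = rpm/60 = 88.366667 rev/s
J = V / (n·D) = 17.31 / (88.366667 × 1.751) = 0.111872
regime bands: climb J<0.5720 | cruise [0.5720, 1.1439) | windmill J≥1.1439
J = 0.1119 → climb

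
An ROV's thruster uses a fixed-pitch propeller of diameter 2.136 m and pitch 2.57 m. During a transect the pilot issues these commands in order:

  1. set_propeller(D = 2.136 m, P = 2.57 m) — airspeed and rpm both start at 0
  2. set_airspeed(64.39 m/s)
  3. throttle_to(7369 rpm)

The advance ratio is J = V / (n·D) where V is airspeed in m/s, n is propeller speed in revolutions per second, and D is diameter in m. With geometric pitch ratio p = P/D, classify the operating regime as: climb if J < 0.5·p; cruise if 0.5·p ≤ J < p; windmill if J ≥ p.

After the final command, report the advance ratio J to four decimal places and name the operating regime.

set_propeller: D = 2.136 m, P = 2.57 m (p = P/D = 1.203184); state ← (V=0, rpm=0)
set_airspeed(64.39): V ← 64.39 m/s
throttle_to(7369): rpm ← 7369
final state: V = 64.39 m/s, rpm = 7369 → n = rpm/60 = 122.816667 rev/s
J = V / (n·D) = 64.39 / (122.816667 × 2.136) = 0.245448
regime bands: climb J<0.6016 | cruise [0.6016, 1.2032) | windmill J≥1.2032
J = 0.2454 → climb

J = 0.2454, regime = climb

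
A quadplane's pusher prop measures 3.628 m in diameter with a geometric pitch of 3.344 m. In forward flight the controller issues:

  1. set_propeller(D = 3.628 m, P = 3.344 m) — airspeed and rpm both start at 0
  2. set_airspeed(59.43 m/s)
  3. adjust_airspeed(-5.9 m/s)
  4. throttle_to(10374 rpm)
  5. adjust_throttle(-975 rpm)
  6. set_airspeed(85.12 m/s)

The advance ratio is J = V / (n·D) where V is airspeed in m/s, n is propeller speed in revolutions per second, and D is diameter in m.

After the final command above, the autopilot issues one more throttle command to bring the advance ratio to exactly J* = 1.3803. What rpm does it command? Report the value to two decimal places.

rpm = 1019.86

set_propeller: D = 3.628 m, P = 3.344 m (p = P/D = 0.921720); state ← (V=0, rpm=0)
set_airspeed(59.43): V ← 59.43 m/s
adjust_airspeed(-5.9): V ← 59.43 -5.9 = 53.53 m/s
throttle_to(10374): rpm ← 10374
adjust_throttle(-975): rpm ← 10374 -975 = 9399
set_airspeed(85.12): V ← 85.12 m/s
final state: V = 85.12 m/s, rpm = 9399 → n = rpm/60 = 156.650000 rev/s
target J* = 1.3803; solve J* = V/(n·D) for n: n = V/(J*·D) = 85.12/(1.3803 × 3.628) = 16.997727 rev/s
rpm = 60·n = 1019.863617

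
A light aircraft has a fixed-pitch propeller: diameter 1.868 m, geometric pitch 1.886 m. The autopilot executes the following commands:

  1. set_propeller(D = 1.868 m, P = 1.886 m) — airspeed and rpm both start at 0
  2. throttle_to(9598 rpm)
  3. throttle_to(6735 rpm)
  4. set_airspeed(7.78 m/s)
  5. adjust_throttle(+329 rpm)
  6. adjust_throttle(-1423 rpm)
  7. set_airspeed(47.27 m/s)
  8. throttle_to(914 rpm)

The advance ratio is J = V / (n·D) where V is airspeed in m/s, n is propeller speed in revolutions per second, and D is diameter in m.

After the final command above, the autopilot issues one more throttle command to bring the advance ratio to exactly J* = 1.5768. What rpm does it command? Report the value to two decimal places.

rpm = 962.90

set_propeller: D = 1.868 m, P = 1.886 m (p = P/D = 1.009636); state ← (V=0, rpm=0)
throttle_to(9598): rpm ← 9598
throttle_to(6735): rpm ← 6735
set_airspeed(7.78): V ← 7.78 m/s
adjust_throttle(+329): rpm ← 6735 +329 = 7064
adjust_throttle(-1423): rpm ← 7064 -1423 = 5641
set_airspeed(47.27): V ← 47.27 m/s
throttle_to(914): rpm ← 914
final state: V = 47.27 m/s, rpm = 914 → n = rpm/60 = 15.233333 rev/s
target J* = 1.5768; solve J* = V/(n·D) for n: n = V/(J*·D) = 47.27/(1.5768 × 1.868) = 16.048414 rev/s
rpm = 60·n = 962.904840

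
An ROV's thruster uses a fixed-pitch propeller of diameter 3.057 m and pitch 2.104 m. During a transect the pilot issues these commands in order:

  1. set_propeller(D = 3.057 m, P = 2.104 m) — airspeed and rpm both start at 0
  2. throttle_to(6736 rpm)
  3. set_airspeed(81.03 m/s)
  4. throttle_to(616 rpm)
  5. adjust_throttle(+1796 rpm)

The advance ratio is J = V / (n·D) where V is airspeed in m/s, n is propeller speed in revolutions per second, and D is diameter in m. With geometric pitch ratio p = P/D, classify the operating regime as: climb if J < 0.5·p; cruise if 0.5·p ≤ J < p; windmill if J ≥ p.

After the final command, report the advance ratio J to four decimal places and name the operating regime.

set_propeller: D = 3.057 m, P = 2.104 m (p = P/D = 0.688256); state ← (V=0, rpm=0)
throttle_to(6736): rpm ← 6736
set_airspeed(81.03): V ← 81.03 m/s
throttle_to(616): rpm ← 616
adjust_throttle(+1796): rpm ← 616 +1796 = 2412
final state: V = 81.03 m/s, rpm = 2412 → n = rpm/60 = 40.200000 rev/s
J = V / (n·D) = 81.03 / (40.200000 × 3.057) = 0.659363
regime bands: climb J<0.3441 | cruise [0.3441, 0.6883) | windmill J≥0.6883
J = 0.6594 → cruise

J = 0.6594, regime = cruise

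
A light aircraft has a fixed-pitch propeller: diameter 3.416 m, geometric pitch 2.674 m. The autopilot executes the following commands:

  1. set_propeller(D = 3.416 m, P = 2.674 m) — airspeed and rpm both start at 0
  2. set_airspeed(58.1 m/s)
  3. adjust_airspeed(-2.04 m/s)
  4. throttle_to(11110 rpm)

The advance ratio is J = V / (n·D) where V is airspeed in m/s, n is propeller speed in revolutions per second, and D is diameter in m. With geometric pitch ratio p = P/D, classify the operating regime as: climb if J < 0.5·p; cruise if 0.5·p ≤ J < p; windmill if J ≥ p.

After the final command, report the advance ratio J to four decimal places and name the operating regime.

J = 0.0886, regime = climb

set_propeller: D = 3.416 m, P = 2.674 m (p = P/D = 0.782787); state ← (V=0, rpm=0)
set_airspeed(58.1): V ← 58.1 m/s
adjust_airspeed(-2.04): V ← 58.1 -2.04 = 56.06 m/s
throttle_to(11110): rpm ← 11110
final state: V = 56.06 m/s, rpm = 11110 → n = rpm/60 = 185.166667 rev/s
J = V / (n·D) = 56.06 / (185.166667 × 3.416) = 0.088628
regime bands: climb J<0.3914 | cruise [0.3914, 0.7828) | windmill J≥0.7828
J = 0.0886 → climb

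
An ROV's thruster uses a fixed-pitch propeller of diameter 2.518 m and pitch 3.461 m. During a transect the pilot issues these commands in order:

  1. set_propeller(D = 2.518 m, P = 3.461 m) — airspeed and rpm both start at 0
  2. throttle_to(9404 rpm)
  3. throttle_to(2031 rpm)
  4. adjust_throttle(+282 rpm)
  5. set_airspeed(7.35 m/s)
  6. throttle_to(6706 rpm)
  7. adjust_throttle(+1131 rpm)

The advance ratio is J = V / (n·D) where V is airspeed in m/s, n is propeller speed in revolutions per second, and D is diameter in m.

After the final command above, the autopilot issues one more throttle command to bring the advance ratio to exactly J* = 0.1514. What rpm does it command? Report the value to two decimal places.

rpm = 1156.80

set_propeller: D = 2.518 m, P = 3.461 m (p = P/D = 1.374504); state ← (V=0, rpm=0)
throttle_to(9404): rpm ← 9404
throttle_to(2031): rpm ← 2031
adjust_throttle(+282): rpm ← 2031 +282 = 2313
set_airspeed(7.35): V ← 7.35 m/s
throttle_to(6706): rpm ← 6706
adjust_throttle(+1131): rpm ← 6706 +1131 = 7837
final state: V = 7.35 m/s, rpm = 7837 → n = rpm/60 = 130.616667 rev/s
target J* = 0.1514; solve J* = V/(n·D) for n: n = V/(J*·D) = 7.35/(0.1514 × 2.518) = 19.279943 rev/s
rpm = 60·n = 1156.796560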